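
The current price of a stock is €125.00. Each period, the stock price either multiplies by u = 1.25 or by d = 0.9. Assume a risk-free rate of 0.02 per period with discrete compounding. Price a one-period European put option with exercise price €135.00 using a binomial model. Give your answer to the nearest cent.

Risk-neutral probability p = (1 + 0.02 − 0.9)/(1.25 − 0.9) = 0.1200/0.3500 = 0.3429
Terminal stock prices: S_u = 156.2, S_d = 112.5
Terminal payoffs (K − S): max(-21.25, 0) = 0, max(22.5, 0) = 22.5
Node 0 (S = 125): V_0 = 1/1.02·[0.3429·0.0000 + 0.6571·22.5000] = 14.4958

€14.50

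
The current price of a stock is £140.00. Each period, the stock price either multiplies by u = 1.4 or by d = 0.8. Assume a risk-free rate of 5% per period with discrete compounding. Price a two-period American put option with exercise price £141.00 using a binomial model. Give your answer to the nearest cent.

£16.11

Risk-neutral probability p = (1 + 0.05 − 0.8)/(1.4 − 0.8) = 0.2500/0.6000 = 0.4167
Terminal stock prices: S_uu = 274.4, S_ud = 156.8, S_dd = 89.6
Terminal payoffs (K − S): max(-133.4, 0) = 0, max(-15.8, 0) = 0, max(51.4, 0) = 51.4
Node u (S = 196): continuation = 1/1.05·[0.4167·0.0000 + 0.5833·0.0000] = 0.0000; exercise value = 0.0000 ≤ continuation, so V_u = 0.0000
Node d (S = 112): continuation = 1/1.05·[0.4167·0.0000 + 0.5833·51.4000] = 28.5556; exercise value = 29.0000 > continuation, so V_d = 29.0000 (exercise)
Node 0 (S = 140): continuation = 1/1.05·[0.4167·0.0000 + 0.5833·29.0000] = 16.1111; exercise value = 1.0000 ≤ continuation, so V_0 = 16.1111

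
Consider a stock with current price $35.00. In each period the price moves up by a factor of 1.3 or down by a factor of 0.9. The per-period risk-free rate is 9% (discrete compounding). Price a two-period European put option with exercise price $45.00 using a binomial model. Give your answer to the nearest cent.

Risk-neutral probability p = (1 + 0.09 − 0.9)/(1.3 − 0.9) = 0.1900/0.4000 = 0.4750
Terminal stock prices: S_uu = 59.15, S_ud = 40.95, S_dd = 28.35
Terminal payoffs (K − S): max(-14.15, 0) = 0, max(4.05, 0) = 4.05, max(16.65, 0) = 16.65
Node u (S = 45.5): V_u = 1/1.09·[0.4750·0.0000 + 0.5250·4.0500] = 1.9507
Node d (S = 31.5): V_d = 1/1.09·[0.4750·4.0500 + 0.5250·16.6500] = 9.7844
Node 0 (S = 35): V_0 = 1/1.09·[0.4750·1.9507 + 0.5250·9.7844] = 5.5627

$5.56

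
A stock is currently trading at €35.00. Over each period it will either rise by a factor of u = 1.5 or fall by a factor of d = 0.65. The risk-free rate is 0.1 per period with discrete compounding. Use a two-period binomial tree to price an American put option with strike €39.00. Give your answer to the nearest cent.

€7.96

Risk-neutral probability p = (1 + 0.1 − 0.65)/(1.5 − 0.65) = 0.4500/0.8500 = 0.5294
Terminal stock prices: S_uu = 78.75, S_ud = 34.12, S_dd = 14.79
Terminal payoffs (K − S): max(-39.75, 0) = 0, max(4.875, 0) = 4.875, max(24.21, 0) = 24.21
Node u (S = 52.5): continuation = 1/1.1·[0.5294·0.0000 + 0.4706·4.8750] = 2.0856; exercise value = 0.0000 ≤ continuation, so V_u = 2.0856
Node d (S = 22.75): continuation = 1/1.1·[0.5294·4.8750 + 0.4706·24.2125] = 12.7045; exercise value = 16.2500 > continuation, so V_d = 16.2500 (exercise)
Node 0 (S = 35): continuation = 1/1.1·[0.5294·2.0856 + 0.4706·16.2500] = 7.9556; exercise value = 4.0000 ≤ continuation, so V_0 = 7.9556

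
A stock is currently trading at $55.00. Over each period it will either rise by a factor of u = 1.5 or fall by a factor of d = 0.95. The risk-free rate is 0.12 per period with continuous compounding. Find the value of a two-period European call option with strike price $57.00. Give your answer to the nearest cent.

$12.82

Risk-neutral probability p = (e^0.12 − 0.95)/(1.5 − 0.95) = 0.1775/0.5500 = 0.3227
Terminal stock prices: S_uu = 123.8, S_ud = 78.38, S_dd = 49.64
Terminal payoffs (S − K): max(66.75, 0) = 66.75, max(21.38, 0) = 21.38, max(-7.363, 0) = 0
Node u (S = 82.5): V_u = e^(−0.12)·[0.3227·66.7500 + 0.6773·21.3750] = 31.9455
Node d (S = 52.25): V_d = e^(−0.12)·[0.3227·21.3750 + 0.6773·0.0000] = 6.1181
Node 0 (S = 55): V_0 = e^(−0.12)·[0.3227·31.9455 + 0.6773·6.1181] = 12.8188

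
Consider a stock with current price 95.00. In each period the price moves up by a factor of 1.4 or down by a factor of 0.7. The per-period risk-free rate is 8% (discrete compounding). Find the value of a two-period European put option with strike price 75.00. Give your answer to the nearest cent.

Risk-neutral probability p = (1 + 0.08 − 0.7)/(1.4 − 0.7) = 0.3800/0.7000 = 0.5429
Terminal stock prices: S_uu = 186.2, S_ud = 93.1, S_dd = 46.55
Terminal payoffs (K − S): max(-111.2, 0) = 0, max(-18.1, 0) = 0, max(28.45, 0) = 28.45
Node u (S = 133): V_u = 1/1.08·[0.5429·0.0000 + 0.4571·0.0000] = 0.0000
Node d (S = 66.5): V_d = 1/1.08·[0.5429·0.0000 + 0.4571·28.4500] = 12.0423
Node 0 (S = 95): V_0 = 1/1.08·[0.5429·0.0000 + 0.4571·12.0423] = 5.0973

5.10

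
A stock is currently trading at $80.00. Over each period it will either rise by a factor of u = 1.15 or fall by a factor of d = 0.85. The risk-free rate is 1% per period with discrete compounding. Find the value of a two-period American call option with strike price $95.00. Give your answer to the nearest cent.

$3.01

Risk-neutral probability p = (1 + 0.01 − 0.85)/(1.15 − 0.85) = 0.1600/0.3000 = 0.5333
Terminal stock prices: S_uu = 105.8, S_ud = 78.2, S_dd = 57.8
Terminal payoffs (S − K): max(10.8, 0) = 10.8, max(-16.8, 0) = 0, max(-37.2, 0) = 0
Node u (S = 92): continuation = 1/1.01·[0.5333·10.8000 + 0.4667·0.0000] = 5.7030; exercise value = 0.0000 ≤ continuation, so V_u = 5.7030
Node d (S = 68): continuation = 1/1.01·[0.5333·0.0000 + 0.4667·0.0000] = 0.0000; exercise value = 0.0000 ≤ continuation, so V_d = 0.0000
Node 0 (S = 80): continuation = 1/1.01·[0.5333·5.7030 + 0.4667·0.0000] = 3.0115; exercise value = 0.0000 ≤ continuation, so V_0 = 3.0115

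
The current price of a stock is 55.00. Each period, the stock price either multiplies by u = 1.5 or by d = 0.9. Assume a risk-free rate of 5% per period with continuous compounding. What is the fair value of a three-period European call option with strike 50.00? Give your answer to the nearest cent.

15.53

Risk-neutral probability p = (e^0.05 − 0.9)/(1.5 − 0.9) = 0.1513/0.6000 = 0.2521
Terminal stock prices: S_uuu = 185.6, S_uud = 111.4, S_udd = 66.83, S_ddd = 40.1
Terminal payoffs (S − K): max(135.6, 0) = 135.6, max(61.38, 0) = 61.38, max(16.83, 0) = 16.83, max(-9.905, 0) = 0
Node uu (S = 123.8): V_uu = e^(−0.05)·[0.2521·135.6250 + 0.7479·61.3750] = 76.1885
Node ud (S = 74.25): V_ud = e^(−0.05)·[0.2521·61.3750 + 0.7479·16.8250] = 26.6885
Node dd (S = 44.55): V_dd = e^(−0.05)·[0.2521·16.8250 + 0.7479·0.0000] = 4.0350
Node u (S = 82.5): V_u = e^(−0.05)·[0.2521·76.1885 + 0.7479·26.6885] = 37.2581
Node d (S = 49.5): V_d = e^(−0.05)·[0.2521·26.6885 + 0.7479·4.0350] = 9.2710
Node 0 (S = 55): V_0 = e^(−0.05)·[0.2521·37.2581 + 0.7479·9.2710] = 15.5308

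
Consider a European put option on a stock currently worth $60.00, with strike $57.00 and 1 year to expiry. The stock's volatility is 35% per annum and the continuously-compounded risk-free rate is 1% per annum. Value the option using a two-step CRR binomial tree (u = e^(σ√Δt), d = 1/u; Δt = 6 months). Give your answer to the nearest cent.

$6.15

CRR parameters: u = e^(σ√Δt) = e^(0.35·√0.5) = 1.2808, d = 1/u = 0.7808
Per-period rate: rΔt = 0.01·0.5 = 0.005, so R = e^0.005 = 1.0050
Risk-neutral probability p = (e^0.005 − 0.7808)/(1.2808 − 0.7808) = 0.2243/0.5000 = 0.4485
Terminal stock prices: S_uu = 98.43, S_ud = 60, S_dd = 36.58
Terminal payoffs (K − S): max(-41.43, 0) = 0, max(-3, 0) = 0, max(20.42, 0) = 20.42
Node u (S = 76.85): V_u = e^(−0.005)·[0.4485·0.0000 + 0.5515·0.0000] = 0.0000
Node d (S = 46.85): V_d = e^(−0.005)·[0.4485·0.0000 + 0.5515·20.4248] = 11.2088
Node 0 (S = 60): V_0 = e^(−0.005)·[0.4485·0.0000 + 0.5515·11.2088] = 6.1512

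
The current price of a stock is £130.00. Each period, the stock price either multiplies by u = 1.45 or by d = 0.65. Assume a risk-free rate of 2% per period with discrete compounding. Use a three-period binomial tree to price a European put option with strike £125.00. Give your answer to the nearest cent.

Risk-neutral probability p = (1 + 0.02 − 0.65)/(1.45 − 0.65) = 0.3700/0.8000 = 0.4625
Terminal stock prices: S_uuu = 396.3, S_uud = 177.7, S_udd = 79.64, S_ddd = 35.7
Terminal payoffs (K − S): max(-271.3, 0) = 0, max(-52.66, 0) = 0, max(45.36, 0) = 45.36, max(89.3, 0) = 89.3
Node uu (S = 273.3): V_uu = 1/1.02·[0.4625·0.0000 + 0.5375·0.0000] = 0.0000
Node ud (S = 122.5): V_ud = 1/1.02·[0.4625·0.0000 + 0.5375·45.3587] = 23.9023
Node dd (S = 54.93): V_dd = 1/1.02·[0.4625·45.3587 + 0.5375·89.2987] = 67.6240
Node u (S = 188.5): V_u = 1/1.02·[0.4625·0.0000 + 0.5375·23.9023] = 12.5956
Node d (S = 84.5): V_d = 1/1.02·[0.4625·23.9023 + 0.5375·67.6240] = 46.4733
Node 0 (S = 130): V_0 = 1/1.02·[0.4625·12.5956 + 0.5375·46.4733] = 30.2008

£30.20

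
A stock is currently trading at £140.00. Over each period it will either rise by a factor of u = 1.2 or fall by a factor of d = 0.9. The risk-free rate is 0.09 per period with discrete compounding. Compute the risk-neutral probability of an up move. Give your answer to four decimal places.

p = 0.6333

Risk-neutral probability p = (1 + 0.09 − 0.9)/(1.2 − 0.9) = 0.1900/0.3000 = 0.6333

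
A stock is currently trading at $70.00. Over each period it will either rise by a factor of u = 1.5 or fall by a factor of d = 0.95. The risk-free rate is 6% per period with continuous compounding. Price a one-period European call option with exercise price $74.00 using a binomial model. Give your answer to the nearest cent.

$5.94

Risk-neutral probability p = (e^0.06 − 0.95)/(1.5 − 0.95) = 0.1118/0.5500 = 0.2033
Terminal stock prices: S_u = 105, S_d = 66.5
Terminal payoffs (S − K): max(31, 0) = 31, max(-7.5, 0) = 0
Node 0 (S = 70): V_0 = e^(−0.06)·[0.2033·31.0000 + 0.7967·0.0000] = 5.9364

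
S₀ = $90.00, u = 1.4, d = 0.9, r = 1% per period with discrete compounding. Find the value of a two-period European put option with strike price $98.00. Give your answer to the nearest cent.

Risk-neutral probability p = (1 + 0.01 − 0.9)/(1.4 − 0.9) = 0.1100/0.5000 = 0.2200
Terminal stock prices: S_uu = 176.4, S_ud = 113.4, S_dd = 72.9
Terminal payoffs (K − S): max(-78.4, 0) = 0, max(-15.4, 0) = 0, max(25.1, 0) = 25.1
Node u (S = 126): V_u = 1/1.01·[0.2200·0.0000 + 0.7800·0.0000] = 0.0000
Node d (S = 81): V_d = 1/1.01·[0.2200·0.0000 + 0.7800·25.1000] = 19.3842
Node 0 (S = 90): V_0 = 1/1.01·[0.2200·0.0000 + 0.7800·19.3842] = 14.9699

$14.97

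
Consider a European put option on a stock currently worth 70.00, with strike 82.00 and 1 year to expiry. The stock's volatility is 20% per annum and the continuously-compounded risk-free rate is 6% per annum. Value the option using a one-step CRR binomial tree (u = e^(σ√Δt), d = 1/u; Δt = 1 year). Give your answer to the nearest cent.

9.21

CRR parameters: u = e^(σ√Δt) = e^(0.2·√1) = 1.2214, d = 1/u = 0.8187
Per-period rate: rΔt = 0.06·1 = 0.06, so R = e^0.06 = 1.0618
Risk-neutral probability p = (e^0.06 − 0.8187)/(1.2214 − 0.8187) = 0.2431/0.4027 = 0.6037
Terminal stock prices: S_u = 85.5, S_d = 57.31
Terminal payoffs (K − S): max(-3.498, 0) = 0, max(24.69, 0) = 24.69
Node 0 (S = 70): V_0 = e^(−0.06)·[0.6037·0.0000 + 0.3963·24.6888] = 9.2137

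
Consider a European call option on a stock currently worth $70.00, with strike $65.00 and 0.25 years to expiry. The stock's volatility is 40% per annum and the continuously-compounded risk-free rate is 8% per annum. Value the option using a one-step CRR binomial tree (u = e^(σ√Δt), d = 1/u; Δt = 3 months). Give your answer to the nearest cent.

$10.05

CRR parameters: u = e^(σ√Δt) = e^(0.4·√0.25) = 1.2214, d = 1/u = 0.8187
Per-period rate: rΔt = 0.08·0.25 = 0.02, so R = e^0.02 = 1.0202
Risk-neutral probability p = (e^0.02 − 0.8187)/(1.2214 − 0.8187) = 0.2015/0.4027 = 0.5003
Terminal stock prices: S_u = 85.5, S_d = 57.31
Terminal payoffs (S − K): max(20.5, 0) = 20.5, max(-7.689, 0) = 0
Node 0 (S = 70): V_0 = e^(−0.02)·[0.5003·20.4982 + 0.4997·0.0000] = 10.0529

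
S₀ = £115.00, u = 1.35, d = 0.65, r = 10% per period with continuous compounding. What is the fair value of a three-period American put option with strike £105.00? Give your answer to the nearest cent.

£11.90

Risk-neutral probability p = (e^0.1 − 0.65)/(1.35 − 0.65) = 0.4552/0.7000 = 0.6502
Terminal stock prices: S_uuu = 282.9, S_uud = 136.2, S_udd = 65.59, S_ddd = 31.58
Terminal payoffs (K − S): max(-177.9, 0) = 0, max(-31.23, 0) = 0, max(39.41, 0) = 39.41, max(73.42, 0) = 73.42
Node uu (S = 209.6): continuation = e^(−0.1)·[0.6502·0.0000 + 0.3498·0.0000] = 0.0000; exercise value = 0.0000 ≤ continuation, so V_uu = 0.0000
Node ud (S = 100.9): continuation = e^(−0.1)·[0.6502·0.0000 + 0.3498·39.4069] = 12.4712; exercise value = 4.0875 ≤ continuation, so V_ud = 12.4712
Node dd (S = 48.59): continuation = e^(−0.1)·[0.6502·39.4069 + 0.3498·73.4181] = 46.4204; exercise value = 56.4125 > continuation, so V_dd = 56.4125 (exercise)
Node u (S = 155.2): continuation = e^(−0.1)·[0.6502·0.0000 + 0.3498·12.4712] = 3.9468; exercise value = 0.0000 ≤ continuation, so V_u = 3.9468
Node d (S = 74.75): continuation = e^(−0.1)·[0.6502·12.4712 + 0.3498·56.4125] = 25.1906; exercise value = 30.2500 > continuation, so V_d = 30.2500 (exercise)
Node 0 (S = 115): continuation = e^(−0.1)·[0.6502·3.9468 + 0.3498·30.2500] = 11.8954; exercise value = 0.0000 ≤ continuation, so V_0 = 11.8954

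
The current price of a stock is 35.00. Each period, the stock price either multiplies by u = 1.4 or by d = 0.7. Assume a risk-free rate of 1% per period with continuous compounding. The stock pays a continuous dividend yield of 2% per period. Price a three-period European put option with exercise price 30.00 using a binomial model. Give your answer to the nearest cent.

Per-period risk-free factor R = e^0.01 = 1.0101; dividend-adjusted growth = e^(0.01−0.02) = 0.9900.
Risk-neutral probability p = (0.9900 − 0.7)/(1.4 − 0.7) = 0.2900/0.7000 = 0.4144
Terminal stock prices: S_uuu = 96.04, S_uud = 48.02, S_udd = 24.01, S_ddd = 12
Terminal payoffs (K − S): max(-66.04, 0) = 0, max(-18.02, 0) = 0, max(5.99, 0) = 5.99, max(18, 0) = 18
Node uu (S = 68.6): V_uu = e^(−0.01)·[0.4144·0.0000 + 0.5856·0.0000] = 0.0000
Node ud (S = 34.3): V_ud = e^(−0.01)·[0.4144·0.0000 + 0.5856·5.9900] = 3.4731
Node dd (S = 17.15): V_dd = e^(−0.01)·[0.4144·5.9900 + 0.5856·17.9950] = 12.8911
Node u (S = 49): V_u = e^(−0.01)·[0.4144·0.0000 + 0.5856·3.4731] = 2.0138
Node d (S = 24.5): V_d = e^(−0.01)·[0.4144·3.4731 + 0.5856·12.8911] = 8.8992
Node 0 (S = 35): V_0 = e^(−0.01)·[0.4144·2.0138 + 0.5856·8.8992] = 5.9860

5.99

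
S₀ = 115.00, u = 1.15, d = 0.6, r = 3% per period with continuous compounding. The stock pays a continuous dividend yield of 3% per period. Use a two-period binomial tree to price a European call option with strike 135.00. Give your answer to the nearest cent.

Per-period risk-free factor R = e^0.03 = 1.0305; dividend-adjusted growth = e^(0.03−0.03) = 1.0000.
Risk-neutral probability p = (1.0000 − 0.6)/(1.15 − 0.6) = 0.4000/0.5500 = 0.7273
Terminal stock prices: S_uu = 152.1, S_ud = 79.35, S_dd = 41.4
Terminal payoffs (S − K): max(17.09, 0) = 17.09, max(-55.65, 0) = 0, max(-93.6, 0) = 0
Node u (S = 132.2): V_u = e^(−0.03)·[0.7273·17.0875 + 0.2727·0.0000] = 12.0600
Node d (S = 69): V_d = e^(−0.03)·[0.7273·0.0000 + 0.2727·0.0000] = 0.0000
Node 0 (S = 115): V_0 = e^(−0.03)·[0.7273·12.0600 + 0.2727·0.0000] = 8.5117

8.51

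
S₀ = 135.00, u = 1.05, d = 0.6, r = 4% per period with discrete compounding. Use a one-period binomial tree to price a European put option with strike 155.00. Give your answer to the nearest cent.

Risk-neutral probability p = (1 + 0.04 − 0.6)/(1.05 − 0.6) = 0.4400/0.4500 = 0.9778
Terminal stock prices: S_u = 141.8, S_d = 81
Terminal payoffs (K − S): max(13.25, 0) = 13.25, max(74, 0) = 74
Node 0 (S = 135): V_0 = 1/1.04·[0.9778·13.2500 + 0.0222·74.0000] = 14.0385

14.04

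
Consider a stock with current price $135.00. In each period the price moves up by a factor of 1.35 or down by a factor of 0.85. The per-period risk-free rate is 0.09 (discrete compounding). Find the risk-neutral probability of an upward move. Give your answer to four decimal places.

Risk-neutral probability p = (1 + 0.09 − 0.85)/(1.35 − 0.85) = 0.2400/0.5000 = 0.4800

p = 0.4800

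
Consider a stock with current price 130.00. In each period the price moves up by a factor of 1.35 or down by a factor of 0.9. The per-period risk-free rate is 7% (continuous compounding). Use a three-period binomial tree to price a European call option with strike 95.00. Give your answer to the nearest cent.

53.04

Risk-neutral probability p = (e^0.07 − 0.9)/(1.35 − 0.9) = 0.1725/0.4500 = 0.3834
Terminal stock prices: S_uuu = 319.8, S_uud = 213.2, S_udd = 142.2, S_ddd = 94.77
Terminal payoffs (S − K): max(224.8, 0) = 224.8, max(118.2, 0) = 118.2, max(47.16, 0) = 47.16, max(-0.23, 0) = 0
Node uu (S = 236.9): V_uu = e^(−0.07)·[0.3834·224.8488 + 0.6166·118.2325] = 148.3476
Node ud (S = 158): V_ud = e^(−0.07)·[0.3834·118.2325 + 0.6166·47.1550] = 69.3726
Node dd (S = 105.3): V_dd = e^(−0.07)·[0.3834·47.1550 + 0.6166·0.0000] = 16.8548
Node u (S = 175.5): V_u = e^(−0.07)·[0.3834·148.3476 + 0.6166·69.3726] = 92.9110
Node d (S = 117): V_d = e^(−0.07)·[0.3834·69.3726 + 0.6166·16.8548] = 34.4870
Node 0 (S = 130): V_0 = e^(−0.07)·[0.3834·92.9110 + 0.6166·34.4870] = 53.0382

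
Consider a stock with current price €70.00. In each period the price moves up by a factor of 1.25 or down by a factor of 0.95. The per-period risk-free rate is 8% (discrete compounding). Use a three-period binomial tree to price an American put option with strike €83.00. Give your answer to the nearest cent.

€13.00

Risk-neutral probability p = (1 + 0.08 − 0.95)/(1.25 − 0.95) = 0.1300/0.3000 = 0.4333
Terminal stock prices: S_uuu = 136.7, S_uud = 103.9, S_udd = 78.97, S_ddd = 60.02
Terminal payoffs (K − S): max(-53.72, 0) = 0, max(-20.91, 0) = 0, max(4.031, 0) = 4.031, max(22.98, 0) = 22.98
Node uu (S = 109.4): continuation = 1/1.08·[0.4333·0.0000 + 0.5667·0.0000] = 0.0000; exercise value = 0.0000 ≤ continuation, so V_uu = 0.0000
Node ud (S = 83.12): continuation = 1/1.08·[0.4333·0.0000 + 0.5667·4.0312] = 2.1152; exercise value = 0.0000 ≤ continuation, so V_ud = 2.1152
Node dd (S = 63.17): continuation = 1/1.08·[0.4333·4.0312 + 0.5667·22.9838] = 13.6769; exercise value = 19.8250 > continuation, so V_dd = 19.8250 (exercise)
Node u (S = 87.5): continuation = 1/1.08·[0.4333·0.0000 + 0.5667·2.1152] = 1.1098; exercise value = 0.0000 ≤ continuation, so V_u = 1.1098
Node d (S = 66.5): continuation = 1/1.08·[0.4333·2.1152 + 0.5667·19.8250] = 11.2507; exercise value = 16.5000 > continuation, so V_d = 16.5000 (exercise)
Node 0 (S = 70): continuation = 1/1.08·[0.4333·1.1098 + 0.5667·16.5000] = 9.1027; exercise value = 13.0000 > continuation, so V_0 = 13.0000 (exercise)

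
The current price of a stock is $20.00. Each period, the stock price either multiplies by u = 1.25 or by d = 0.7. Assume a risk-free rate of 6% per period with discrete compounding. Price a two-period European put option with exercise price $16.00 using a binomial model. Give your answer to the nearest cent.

$0.66

Risk-neutral probability p = (1 + 0.06 − 0.7)/(1.25 − 0.7) = 0.3600/0.5500 = 0.6545
Terminal stock prices: S_uu = 31.25, S_ud = 17.5, S_dd = 9.8
Terminal payoffs (K − S): max(-15.25, 0) = 0, max(-1.5, 0) = 0, max(6.2, 0) = 6.2
Node u (S = 25): V_u = 1/1.06·[0.6545·0.0000 + 0.3455·0.0000] = 0.0000
Node d (S = 14): V_d = 1/1.06·[0.6545·0.0000 + 0.3455·6.2000] = 2.0206
Node 0 (S = 20): V_0 = 1/1.06·[0.6545·0.0000 + 0.3455·2.0206] = 0.6585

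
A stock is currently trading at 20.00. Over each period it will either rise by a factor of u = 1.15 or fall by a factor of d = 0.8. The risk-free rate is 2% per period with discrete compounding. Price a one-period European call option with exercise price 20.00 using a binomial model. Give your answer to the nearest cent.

Risk-neutral probability p = (1 + 0.02 − 0.8)/(1.15 − 0.8) = 0.2200/0.3500 = 0.6286
Terminal stock prices: S_u = 23, S_d = 16
Terminal payoffs (S − K): max(3, 0) = 3, max(-4, 0) = 0
Node 0 (S = 20): V_0 = 1/1.02·[0.6286·3.0000 + 0.3714·0.0000] = 1.8487

1.85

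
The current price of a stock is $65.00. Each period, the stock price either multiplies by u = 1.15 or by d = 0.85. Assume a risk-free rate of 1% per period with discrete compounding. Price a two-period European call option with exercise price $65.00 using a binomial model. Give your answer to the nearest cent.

Risk-neutral probability p = (1 + 0.01 − 0.85)/(1.15 − 0.85) = 0.1600/0.3000 = 0.5333
Terminal stock prices: S_uu = 85.96, S_ud = 63.54, S_dd = 46.96
Terminal payoffs (S − K): max(20.96, 0) = 20.96, max(-1.462, 0) = 0, max(-18.04, 0) = 0
Node u (S = 74.75): V_u = 1/1.01·[0.5333·20.9625 + 0.4667·0.0000] = 11.0693
Node d (S = 55.25): V_d = 1/1.01·[0.5333·0.0000 + 0.4667·0.0000] = 0.0000
Node 0 (S = 65): V_0 = 1/1.01·[0.5333·11.0693 + 0.4667·0.0000] = 5.8452

$5.85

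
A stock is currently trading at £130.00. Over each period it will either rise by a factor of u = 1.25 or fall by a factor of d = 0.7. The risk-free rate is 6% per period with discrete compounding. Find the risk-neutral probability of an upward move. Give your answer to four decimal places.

Risk-neutral probability p = (1 + 0.06 − 0.7)/(1.25 − 0.7) = 0.3600/0.5500 = 0.6545

p = 0.6545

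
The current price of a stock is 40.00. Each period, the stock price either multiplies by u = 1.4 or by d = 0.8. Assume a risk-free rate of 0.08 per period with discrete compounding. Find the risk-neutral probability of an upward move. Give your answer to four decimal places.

Risk-neutral probability p = (1 + 0.08 − 0.8)/(1.4 − 0.8) = 0.2800/0.6000 = 0.4667

p = 0.4667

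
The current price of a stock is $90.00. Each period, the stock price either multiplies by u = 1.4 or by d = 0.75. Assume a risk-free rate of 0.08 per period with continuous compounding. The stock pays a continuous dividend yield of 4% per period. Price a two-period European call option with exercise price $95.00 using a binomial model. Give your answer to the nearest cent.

Per-period risk-free factor R = e^0.08 = 1.0833; dividend-adjusted growth = e^(0.08−0.04) = 1.0408.
Risk-neutral probability p = (1.0408 − 0.75)/(1.4 − 0.75) = 0.2908/0.6500 = 0.4474
Terminal stock prices: S_uu = 176.4, S_ud = 94.5, S_dd = 50.62
Terminal payoffs (S − K): max(81.4, 0) = 81.4, max(-0.5, 0) = 0, max(-44.38, 0) = 0
Node u (S = 126): V_u = e^(−0.08)·[0.4474·81.4000 + 0.5526·0.0000] = 33.6185
Node d (S = 67.5): V_d = e^(−0.08)·[0.4474·0.0000 + 0.5526·0.0000] = 0.0000
Node 0 (S = 90): V_0 = e^(−0.08)·[0.4474·33.6185 + 0.5526·0.0000] = 13.8845

$13.88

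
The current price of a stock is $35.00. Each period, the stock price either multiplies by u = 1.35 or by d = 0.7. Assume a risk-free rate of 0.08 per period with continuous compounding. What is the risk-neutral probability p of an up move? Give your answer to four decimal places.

p = 0.5897

Risk-neutral probability p = (e^0.08 − 0.7)/(1.35 − 0.7) = 0.3833/0.6500 = 0.5897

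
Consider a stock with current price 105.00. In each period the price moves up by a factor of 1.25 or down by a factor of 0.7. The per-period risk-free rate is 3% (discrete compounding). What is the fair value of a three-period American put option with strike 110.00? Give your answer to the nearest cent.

Risk-neutral probability p = (1 + 0.03 − 0.7)/(1.25 − 0.7) = 0.3300/0.5500 = 0.6000
Terminal stock prices: S_uuu = 205.1, S_uud = 114.8, S_udd = 64.31, S_ddd = 36.01
Terminal payoffs (K − S): max(-95.08, 0) = 0, max(-4.844, 0) = 0, max(45.69, 0) = 45.69, max(73.99, 0) = 73.99
Node uu (S = 164.1): continuation = 1/1.03·[0.6000·0.0000 + 0.4000·0.0000] = 0.0000; exercise value = 0.0000 ≤ continuation, so V_uu = 0.0000
Node ud (S = 91.88): continuation = 1/1.03·[0.6000·0.0000 + 0.4000·45.6875] = 17.7427; exercise value = 18.1250 > continuation, so V_ud = 18.1250 (exercise)
Node dd (S = 51.45): continuation = 1/1.03·[0.6000·45.6875 + 0.4000·73.9850] = 55.3461; exercise value = 58.5500 > continuation, so V_dd = 58.5500 (exercise)
Node u (S = 131.2): continuation = 1/1.03·[0.6000·0.0000 + 0.4000·18.1250] = 7.0388; exercise value = 0.0000 ≤ continuation, so V_u = 7.0388
Node d (S = 73.5): continuation = 1/1.03·[0.6000·18.1250 + 0.4000·58.5500] = 33.2961; exercise value = 36.5000 > continuation, so V_d = 36.5000 (exercise)
Node 0 (S = 105): continuation = 1/1.03·[0.6000·7.0388 + 0.4000·36.5000] = 18.2750; exercise value = 5.0000 ≤ continuation, so V_0 = 18.2750

18.28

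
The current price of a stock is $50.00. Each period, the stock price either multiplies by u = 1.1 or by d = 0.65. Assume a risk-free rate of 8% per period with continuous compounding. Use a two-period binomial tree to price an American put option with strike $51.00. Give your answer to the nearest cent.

$1.10

Risk-neutral probability p = (e^0.08 − 0.65)/(1.1 − 0.65) = 0.4333/0.4500 = 0.9629
Terminal stock prices: S_uu = 60.5, S_ud = 35.75, S_dd = 21.13
Terminal payoffs (K − S): max(-9.5, 0) = 0, max(15.25, 0) = 15.25, max(29.87, 0) = 29.87
Node u (S = 55): continuation = e^(−0.08)·[0.9629·0.0000 + 0.0371·15.2500] = 0.5228; exercise value = 0.0000 ≤ continuation, so V_u = 0.5228
Node d (S = 32.5): continuation = e^(−0.08)·[0.9629·15.2500 + 0.0371·29.8750] = 14.5789; exercise value = 18.5000 > continuation, so V_d = 18.5000 (exercise)
Node 0 (S = 50): continuation = e^(−0.08)·[0.9629·0.5228 + 0.0371·18.5000] = 1.0990; exercise value = 1.0000 ≤ continuation, so V_0 = 1.0990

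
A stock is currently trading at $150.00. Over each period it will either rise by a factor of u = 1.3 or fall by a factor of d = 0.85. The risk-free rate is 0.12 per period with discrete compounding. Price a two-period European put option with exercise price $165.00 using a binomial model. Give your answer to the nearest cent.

$7.22

Risk-neutral probability p = (1 + 0.12 − 0.85)/(1.3 − 0.85) = 0.2700/0.4500 = 0.6000
Terminal stock prices: S_uu = 253.5, S_ud = 165.8, S_dd = 108.4
Terminal payoffs (K − S): max(-88.5, 0) = 0, max(-0.75, 0) = 0, max(56.63, 0) = 56.63
Node u (S = 195): V_u = 1/1.12·[0.6000·0.0000 + 0.4000·0.0000] = 0.0000
Node d (S = 127.5): V_d = 1/1.12·[0.6000·0.0000 + 0.4000·56.6250] = 20.2232
Node 0 (S = 150): V_0 = 1/1.12·[0.6000·0.0000 + 0.4000·20.2232] = 7.2226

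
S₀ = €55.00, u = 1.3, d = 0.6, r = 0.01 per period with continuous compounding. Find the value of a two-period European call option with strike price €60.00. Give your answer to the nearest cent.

Risk-neutral probability p = (e^0.01 − 0.6)/(1.3 − 0.6) = 0.4101/0.7000 = 0.5858
Terminal stock prices: S_uu = 92.95, S_ud = 42.9, S_dd = 19.8
Terminal payoffs (S − K): max(32.95, 0) = 32.95, max(-17.1, 0) = 0, max(-40.2, 0) = 0
Node u (S = 71.5): V_u = e^(−0.01)·[0.5858·32.9500 + 0.4142·0.0000] = 19.1096
Node d (S = 33): V_d = e^(−0.01)·[0.5858·0.0000 + 0.4142·0.0000] = 0.0000
Node 0 (S = 55): V_0 = e^(−0.01)·[0.5858·19.1096 + 0.4142·0.0000] = 11.0827

€11.08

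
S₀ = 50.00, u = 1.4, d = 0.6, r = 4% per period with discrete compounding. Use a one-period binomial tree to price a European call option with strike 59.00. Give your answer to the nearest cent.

Risk-neutral probability p = (1 + 0.04 − 0.6)/(1.4 − 0.6) = 0.4400/0.8000 = 0.5500
Terminal stock prices: S_u = 70, S_d = 30
Terminal payoffs (S − K): max(11, 0) = 11, max(-29, 0) = 0
Node 0 (S = 50): V_0 = 1/1.04·[0.5500·11.0000 + 0.4500·0.0000] = 5.8173

5.82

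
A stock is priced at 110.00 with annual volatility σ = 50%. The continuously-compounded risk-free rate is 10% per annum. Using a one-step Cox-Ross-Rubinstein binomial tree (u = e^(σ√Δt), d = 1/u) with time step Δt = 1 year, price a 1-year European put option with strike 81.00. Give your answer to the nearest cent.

6.74

CRR parameters: u = e^(σ√Δt) = e^(0.5·√1) = 1.6487, d = 1/u = 0.6065
Per-period rate: rΔt = 0.1·1 = 0.1, so R = e^0.1 = 1.1052
Risk-neutral probability p = (e^0.1 − 0.6065)/(1.6487 − 0.6065) = 0.4986/1.0422 = 0.4785
Terminal stock prices: S_u = 181.4, S_d = 66.72
Terminal payoffs (K − S): max(-100.4, 0) = 0, max(14.28, 0) = 14.28
Node 0 (S = 110): V_0 = e^(−0.1)·[0.4785·0.0000 + 0.5215·14.2816] = 6.7397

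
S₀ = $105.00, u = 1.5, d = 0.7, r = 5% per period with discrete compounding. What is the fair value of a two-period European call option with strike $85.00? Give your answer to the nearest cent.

$37.53

Risk-neutral probability p = (1 + 0.05 − 0.7)/(1.5 − 0.7) = 0.3500/0.8000 = 0.4375
Terminal stock prices: S_uu = 236.2, S_ud = 110.2, S_dd = 51.45
Terminal payoffs (S − K): max(151.2, 0) = 151.2, max(25.25, 0) = 25.25, max(-33.55, 0) = 0
Node u (S = 157.5): V_u = 1/1.05·[0.4375·151.2500 + 0.5625·25.2500] = 76.5476
Node d (S = 73.5): V_d = 1/1.05·[0.4375·25.2500 + 0.5625·0.0000] = 10.5208
Node 0 (S = 105): V_0 = 1/1.05·[0.4375·76.5476 + 0.5625·10.5208] = 37.5310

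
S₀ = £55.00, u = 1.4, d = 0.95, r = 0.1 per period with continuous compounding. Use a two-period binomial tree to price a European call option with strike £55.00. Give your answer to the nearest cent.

Risk-neutral probability p = (e^0.1 − 0.95)/(1.4 − 0.95) = 0.1552/0.4500 = 0.3448
Terminal stock prices: S_uu = 107.8, S_ud = 73.15, S_dd = 49.64
Terminal payoffs (S − K): max(52.8, 0) = 52.8, max(18.15, 0) = 18.15, max(-5.363, 0) = 0
Node u (S = 77): V_u = e^(−0.1)·[0.3448·52.8000 + 0.6552·18.1500] = 27.2339
Node d (S = 52.25): V_d = e^(−0.1)·[0.3448·18.1500 + 0.6552·0.0000] = 5.6630
Node 0 (S = 55): V_0 = e^(−0.1)·[0.3448·27.2339 + 0.6552·5.6630] = 11.8544

£11.85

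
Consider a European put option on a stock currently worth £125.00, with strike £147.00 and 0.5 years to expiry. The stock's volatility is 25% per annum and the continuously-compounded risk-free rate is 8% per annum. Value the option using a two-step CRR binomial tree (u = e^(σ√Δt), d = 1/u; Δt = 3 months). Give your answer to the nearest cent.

CRR parameters: u = e^(σ√Δt) = e^(0.25·√0.25) = 1.1331, d = 1/u = 0.8825
Per-period rate: rΔt = 0.08·0.25 = 0.02, so R = e^0.02 = 1.0202
Risk-neutral probability p = (e^0.02 − 0.8825)/(1.1331 − 0.8825) = 0.1377/0.2507 = 0.5494
Terminal stock prices: S_uu = 160.5, S_ud = 125, S_dd = 97.35
Terminal payoffs (K − S): max(-13.5, 0) = 0, max(22, 0) = 22, max(49.65, 0) = 49.65
Node u (S = 141.6): V_u = e^(−0.02)·[0.5494·0.0000 + 0.4506·22.0000] = 9.7172
Node d (S = 110.3): V_d = e^(−0.02)·[0.5494·22.0000 + 0.4506·49.6499] = 33.7771
Node 0 (S = 125): V_0 = e^(−0.02)·[0.5494·9.7172 + 0.4506·33.7771] = 20.1518

£20.15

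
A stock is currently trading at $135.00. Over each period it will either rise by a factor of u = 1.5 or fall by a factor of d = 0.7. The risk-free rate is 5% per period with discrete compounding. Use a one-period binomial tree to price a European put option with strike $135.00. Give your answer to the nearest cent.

$21.70

Risk-neutral probability p = (1 + 0.05 − 0.7)/(1.5 − 0.7) = 0.3500/0.8000 = 0.4375
Terminal stock prices: S_u = 202.5, S_d = 94.5
Terminal payoffs (K − S): max(-67.5, 0) = 0, max(40.5, 0) = 40.5
Node 0 (S = 135): V_0 = 1/1.05·[0.4375·0.0000 + 0.5625·40.5000] = 21.6964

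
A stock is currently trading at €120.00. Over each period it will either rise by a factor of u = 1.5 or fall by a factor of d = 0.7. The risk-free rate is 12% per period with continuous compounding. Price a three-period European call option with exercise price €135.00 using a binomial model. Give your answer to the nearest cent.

€43.77

Risk-neutral probability p = (e^0.12 − 0.7)/(1.5 − 0.7) = 0.4275/0.8000 = 0.5344
Terminal stock prices: S_uuu = 405, S_uud = 189, S_udd = 88.2, S_ddd = 41.16
Terminal payoffs (S − K): max(270, 0) = 270, max(54, 0) = 54, max(-46.8, 0) = 0, max(-93.84, 0) = 0
Node uu (S = 270): V_uu = e^(−0.12)·[0.5344·270.0000 + 0.4656·54.0000] = 150.2657
Node ud (S = 126): V_ud = e^(−0.12)·[0.5344·54.0000 + 0.4656·0.0000] = 25.5930
Node dd (S = 58.8): V_dd = e^(−0.12)·[0.5344·0.0000 + 0.4656·0.0000] = 0.0000
Node u (S = 180): V_u = e^(−0.12)·[0.5344·150.2657 + 0.4656·25.5930] = 81.7869
Node d (S = 84): V_d = e^(−0.12)·[0.5344·25.5930 + 0.4656·0.0000] = 12.1297
Node 0 (S = 120): V_0 = e^(−0.12)·[0.5344·81.7869 + 0.4656·12.1297] = 43.7717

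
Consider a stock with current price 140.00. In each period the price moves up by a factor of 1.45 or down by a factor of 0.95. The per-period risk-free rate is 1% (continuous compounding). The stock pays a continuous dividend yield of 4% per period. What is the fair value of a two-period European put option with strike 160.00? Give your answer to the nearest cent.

30.34

Per-period risk-free factor R = e^0.01 = 1.0101; dividend-adjusted growth = e^(0.01−0.04) = 0.9704.
Risk-neutral probability p = (0.9704 − 0.95)/(1.45 − 0.95) = 0.0204/0.5000 = 0.0409
Terminal stock prices: S_uu = 294.4, S_ud = 192.8, S_dd = 126.3
Terminal payoffs (K − S): max(-134.4, 0) = 0, max(-32.85, 0) = 0, max(33.65, 0) = 33.65
Node u (S = 203): V_u = e^(−0.01)·[0.0409·0.0000 + 0.9591·0.0000] = 0.0000
Node d (S = 133): V_d = e^(−0.01)·[0.0409·0.0000 + 0.9591·33.6500] = 31.9529
Node 0 (S = 140): V_0 = e^(−0.01)·[0.0409·0.0000 + 0.9591·31.9529] = 30.3414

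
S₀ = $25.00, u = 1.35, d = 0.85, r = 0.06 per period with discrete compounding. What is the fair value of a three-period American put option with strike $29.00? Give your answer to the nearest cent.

Risk-neutral probability p = (1 + 0.06 − 0.85)/(1.35 − 0.85) = 0.2100/0.5000 = 0.4200
Terminal stock prices: S_uuu = 61.51, S_uud = 38.73, S_udd = 24.38, S_ddd = 15.35
Terminal payoffs (K − S): max(-32.51, 0) = 0, max(-9.728, 0) = 0, max(4.616, 0) = 4.616, max(13.65, 0) = 13.65
Node uu (S = 45.56): continuation = 1/1.06·[0.4200·0.0000 + 0.5800·0.0000] = 0.0000; exercise value = 0.0000 ≤ continuation, so V_uu = 0.0000
Node ud (S = 28.69): continuation = 1/1.06·[0.4200·0.0000 + 0.5800·4.6156] = 2.5255; exercise value = 0.3125 ≤ continuation, so V_ud = 2.5255
Node dd (S = 18.06): continuation = 1/1.06·[0.4200·4.6156 + 0.5800·13.6469] = 9.2960; exercise value = 10.9375 > continuation, so V_dd = 10.9375 (exercise)
Node u (S = 33.75): continuation = 1/1.06·[0.4200·0.0000 + 0.5800·2.5255] = 1.3819; exercise value = 0.0000 ≤ continuation, so V_u = 1.3819
Node d (S = 21.25): continuation = 1/1.06·[0.4200·2.5255 + 0.5800·10.9375] = 6.9854; exercise value = 7.7500 > continuation, so V_d = 7.7500 (exercise)
Node 0 (S = 25): continuation = 1/1.06·[0.4200·1.3819 + 0.5800·7.7500] = 4.7881; exercise value = 4.0000 ≤ continuation, so V_0 = 4.7881

$4.79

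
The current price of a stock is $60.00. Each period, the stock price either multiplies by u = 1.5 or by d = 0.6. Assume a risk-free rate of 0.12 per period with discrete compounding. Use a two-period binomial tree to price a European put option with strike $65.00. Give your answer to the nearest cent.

$10.45

Risk-neutral probability p = (1 + 0.12 − 0.6)/(1.5 − 0.6) = 0.5200/0.9000 = 0.5778
Terminal stock prices: S_uu = 135, S_ud = 54, S_dd = 21.6
Terminal payoffs (K − S): max(-70, 0) = 0, max(11, 0) = 11, max(43.4, 0) = 43.4
Node u (S = 90): V_u = 1/1.12·[0.5778·0.0000 + 0.4222·11.0000] = 4.1468
Node d (S = 36): V_d = 1/1.12·[0.5778·11.0000 + 0.4222·43.4000] = 22.0357
Node 0 (S = 60): V_0 = 1/1.12·[0.5778·4.1468 + 0.4222·22.0357] = 10.4463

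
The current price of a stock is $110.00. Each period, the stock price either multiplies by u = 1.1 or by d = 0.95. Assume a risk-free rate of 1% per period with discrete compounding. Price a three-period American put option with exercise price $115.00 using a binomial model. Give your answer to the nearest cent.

$7.17

Risk-neutral probability p = (1 + 0.01 − 0.95)/(1.1 − 0.95) = 0.0600/0.1500 = 0.4000
Terminal stock prices: S_uuu = 146.4, S_uud = 126.4, S_udd = 109.2, S_ddd = 94.31
Terminal payoffs (K − S): max(-31.41, 0) = 0, max(-11.45, 0) = 0, max(5.797, 0) = 5.797, max(20.69, 0) = 20.69
Node uu (S = 133.1): continuation = 1/1.01·[0.4000·0.0000 + 0.6000·0.0000] = 0.0000; exercise value = 0.0000 ≤ continuation, so V_uu = 0.0000
Node ud (S = 115): continuation = 1/1.01·[0.4000·0.0000 + 0.6000·5.7975] = 3.4441; exercise value = 0.0500 ≤ continuation, so V_ud = 3.4441
Node dd (S = 99.27): continuation = 1/1.01·[0.4000·5.7975 + 0.6000·20.6888] = 14.5864; exercise value = 15.7250 > continuation, so V_dd = 15.7250 (exercise)
Node u (S = 121): continuation = 1/1.01·[0.4000·0.0000 + 0.6000·3.4441] = 2.0460; exercise value = 0.0000 ≤ continuation, so V_u = 2.0460
Node d (S = 104.5): continuation = 1/1.01·[0.4000·3.4441 + 0.6000·15.7250] = 10.7056; exercise value = 10.5000 ≤ continuation, so V_d = 10.7056
Node 0 (S = 110): continuation = 1/1.01·[0.4000·2.0460 + 0.6000·10.7056] = 7.1700; exercise value = 5.0000 ≤ continuation, so V_0 = 7.1700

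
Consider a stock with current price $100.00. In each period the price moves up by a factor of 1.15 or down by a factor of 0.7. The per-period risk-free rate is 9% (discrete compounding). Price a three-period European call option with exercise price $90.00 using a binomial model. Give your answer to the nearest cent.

$31.81

Risk-neutral probability p = (1 + 0.09 − 0.7)/(1.15 − 0.7) = 0.3900/0.4500 = 0.8667
Terminal stock prices: S_uuu = 152.1, S_uud = 92.57, S_udd = 56.35, S_ddd = 34.3
Terminal payoffs (S − K): max(62.09, 0) = 62.09, max(2.575, 0) = 2.575, max(-33.65, 0) = 0, max(-55.7, 0) = 0
Node uu (S = 132.2): V_uu = 1/1.09·[0.8667·62.0875 + 0.1333·2.5750] = 49.6812
Node ud (S = 80.5): V_ud = 1/1.09·[0.8667·2.5750 + 0.1333·0.0000] = 2.0474
Node dd (S = 49): V_dd = 1/1.09·[0.8667·0.0000 + 0.1333·0.0000] = 0.0000
Node u (S = 115): V_u = 1/1.09·[0.8667·49.6812 + 0.1333·2.0474] = 39.7523
Node d (S = 70): V_d = 1/1.09·[0.8667·2.0474 + 0.1333·0.0000] = 1.6279
Node 0 (S = 100): V_0 = 1/1.09·[0.8667·39.7523 + 0.1333·1.6279] = 31.8065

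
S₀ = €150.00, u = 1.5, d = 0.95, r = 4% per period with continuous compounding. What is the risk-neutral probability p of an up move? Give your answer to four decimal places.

p = 0.1651

Risk-neutral probability p = (e^0.04 − 0.95)/(1.5 − 0.95) = 0.0908/0.5500 = 0.1651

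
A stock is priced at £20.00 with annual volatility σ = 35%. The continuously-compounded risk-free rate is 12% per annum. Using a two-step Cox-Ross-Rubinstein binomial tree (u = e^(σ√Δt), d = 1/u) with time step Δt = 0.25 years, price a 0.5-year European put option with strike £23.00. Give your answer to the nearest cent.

CRR parameters: u = e^(σ√Δt) = e^(0.35·√0.25) = 1.1912, d = 1/u = 0.8395
Per-period rate: rΔt = 0.12·0.25 = 0.03, so R = e^0.03 = 1.0305
Risk-neutral probability p = (e^0.03 − 0.8395)/(1.1912 − 0.8395) = 0.1910/0.3518 = 0.5429
Terminal stock prices: S_uu = 28.38, S_ud = 20, S_dd = 14.09
Terminal payoffs (K − S): max(-5.381, 0) = 0, max(3, 0) = 3, max(8.906, 0) = 8.906
Node u (S = 23.82): V_u = e^(−0.03)·[0.5429·0.0000 + 0.4571·3.0000] = 1.3307
Node d (S = 16.79): V_d = e^(−0.03)·[0.5429·3.0000 + 0.4571·8.9062] = 5.5311
Node 0 (S = 20): V_0 = e^(−0.03)·[0.5429·1.3307 + 0.4571·5.5311] = 3.1545

£3.15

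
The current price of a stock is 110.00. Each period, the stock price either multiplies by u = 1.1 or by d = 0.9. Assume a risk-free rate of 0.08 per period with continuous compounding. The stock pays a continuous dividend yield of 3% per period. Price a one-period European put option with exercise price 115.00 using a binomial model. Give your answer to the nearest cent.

3.60

Per-period risk-free factor R = e^0.08 = 1.0833; dividend-adjusted growth = e^(0.08−0.03) = 1.0513.
Risk-neutral probability p = (1.0513 − 0.9)/(1.1 − 0.9) = 0.1513/0.2000 = 0.7564
Terminal stock prices: S_u = 121, S_d = 99
Terminal payoffs (K − S): max(-6, 0) = 0, max(16, 0) = 16
Node 0 (S = 110): V_0 = e^(−0.08)·[0.7564·0.0000 + 0.2436·16.0000] = 3.5986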